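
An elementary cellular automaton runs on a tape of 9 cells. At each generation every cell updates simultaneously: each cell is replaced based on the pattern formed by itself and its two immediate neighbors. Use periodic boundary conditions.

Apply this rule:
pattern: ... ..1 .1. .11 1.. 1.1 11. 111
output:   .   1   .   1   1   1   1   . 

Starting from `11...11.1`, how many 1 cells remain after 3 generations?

4

.11.11111
11111...1
....11.11
count of 1: 4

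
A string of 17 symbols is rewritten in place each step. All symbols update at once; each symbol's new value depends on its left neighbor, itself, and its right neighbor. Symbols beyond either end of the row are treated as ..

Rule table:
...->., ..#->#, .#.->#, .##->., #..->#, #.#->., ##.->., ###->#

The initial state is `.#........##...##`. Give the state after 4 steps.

.....###..#.#..##

###......#..#.#..
.#.#....#####.##.
##.##..#.###....#
.....###..#.#..##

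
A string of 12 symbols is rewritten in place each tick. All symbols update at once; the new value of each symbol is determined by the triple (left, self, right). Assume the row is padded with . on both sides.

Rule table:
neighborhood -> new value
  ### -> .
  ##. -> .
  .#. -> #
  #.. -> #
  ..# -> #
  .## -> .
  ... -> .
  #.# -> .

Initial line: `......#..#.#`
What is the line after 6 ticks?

.....#####.#
....#......#
...###....##
..#...#..#..
.###.######.
#..........#

#..........#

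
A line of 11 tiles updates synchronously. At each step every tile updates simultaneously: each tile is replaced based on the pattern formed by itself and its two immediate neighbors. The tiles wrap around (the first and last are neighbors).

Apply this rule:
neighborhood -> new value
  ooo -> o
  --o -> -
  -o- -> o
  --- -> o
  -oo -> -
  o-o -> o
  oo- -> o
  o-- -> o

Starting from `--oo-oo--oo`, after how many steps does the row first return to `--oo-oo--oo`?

step 1: o--oo-oo--o
step 2: oo--oo-oo--
step 3: -oo--oo-oo-
step 4: --oo--oo-oo
step 5: o--oo--oo-o
step 6: oo--oo--oo-
step 7: -oo--oo--oo
step 8: o-oo--oo--o
step 9: oo-oo--oo--
step 10: -oo-oo--oo-
step 11: --oo-oo--oo

11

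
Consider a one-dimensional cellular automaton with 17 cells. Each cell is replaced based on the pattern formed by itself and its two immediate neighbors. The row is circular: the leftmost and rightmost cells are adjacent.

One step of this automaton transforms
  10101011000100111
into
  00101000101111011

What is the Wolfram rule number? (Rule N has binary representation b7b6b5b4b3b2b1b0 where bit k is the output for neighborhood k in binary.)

150

position 15: 111 → 1  (bit 7 = 1)
position 0: 110 → 0  (bit 6 = 0)
position 1: 101 → 0  (bit 5 = 0)
position 8: 100 → 1  (bit 4 = 1)
position 6: 011 → 0  (bit 3 = 0)
position 2: 010 → 1  (bit 2 = 1)
position 10: 001 → 1  (bit 1 = 1)
position 9: 000 → 0  (bit 0 = 0)
bits b7..b0 = 10010110 = 150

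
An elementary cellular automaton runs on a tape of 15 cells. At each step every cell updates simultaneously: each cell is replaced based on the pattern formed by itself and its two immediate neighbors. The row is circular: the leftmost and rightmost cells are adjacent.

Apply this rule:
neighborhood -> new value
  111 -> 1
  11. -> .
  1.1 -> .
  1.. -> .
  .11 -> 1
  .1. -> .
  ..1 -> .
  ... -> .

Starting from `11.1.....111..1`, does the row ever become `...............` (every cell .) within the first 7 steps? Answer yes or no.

yes

1........11...1
.........1....1
...............
all cells are . at step 3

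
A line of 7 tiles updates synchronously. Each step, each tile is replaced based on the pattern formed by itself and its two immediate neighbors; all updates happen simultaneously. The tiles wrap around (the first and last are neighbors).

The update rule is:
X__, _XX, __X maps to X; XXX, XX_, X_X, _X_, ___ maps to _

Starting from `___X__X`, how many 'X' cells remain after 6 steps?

1

X_X_XX_
____X__
___X_X_
__X___X
XX_X_X_
X______
count of X: 1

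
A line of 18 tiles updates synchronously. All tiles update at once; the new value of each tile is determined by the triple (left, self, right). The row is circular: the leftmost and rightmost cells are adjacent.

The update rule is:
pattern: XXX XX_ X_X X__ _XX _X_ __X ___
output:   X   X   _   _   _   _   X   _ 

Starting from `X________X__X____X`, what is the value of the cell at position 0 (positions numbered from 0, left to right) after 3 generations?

X_______X__X____X_
_______X__X____X__
______X__X____X___
position 0 holds _

_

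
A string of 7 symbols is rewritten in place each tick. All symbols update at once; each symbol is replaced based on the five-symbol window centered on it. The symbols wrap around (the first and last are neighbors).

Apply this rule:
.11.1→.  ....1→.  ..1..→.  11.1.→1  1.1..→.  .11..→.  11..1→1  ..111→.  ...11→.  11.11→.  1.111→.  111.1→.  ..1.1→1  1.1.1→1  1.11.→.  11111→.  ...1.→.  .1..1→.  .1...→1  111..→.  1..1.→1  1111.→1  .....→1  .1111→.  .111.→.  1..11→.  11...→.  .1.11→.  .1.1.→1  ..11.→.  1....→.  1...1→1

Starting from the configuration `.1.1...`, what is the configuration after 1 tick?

.11.1..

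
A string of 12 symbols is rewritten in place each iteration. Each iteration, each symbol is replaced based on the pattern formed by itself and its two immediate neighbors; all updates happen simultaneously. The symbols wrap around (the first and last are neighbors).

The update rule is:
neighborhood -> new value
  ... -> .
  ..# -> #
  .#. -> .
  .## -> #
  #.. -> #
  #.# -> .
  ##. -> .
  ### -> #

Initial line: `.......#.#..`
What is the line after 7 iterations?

iteration 1: ......#...#.
iteration 2: .....#.#.#.#
iteration 3: #...#.......
iteration 4: .#.#.#.....#
iteration 5: ......#...#.  (repeats iteration 1; period 4)
iteration 7: #...#.......

#...#.......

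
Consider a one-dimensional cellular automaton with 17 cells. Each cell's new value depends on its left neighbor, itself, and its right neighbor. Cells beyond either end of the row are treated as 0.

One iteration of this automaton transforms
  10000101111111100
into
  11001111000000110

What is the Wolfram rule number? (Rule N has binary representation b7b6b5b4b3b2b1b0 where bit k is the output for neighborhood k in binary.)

position 8: 111 → 0  (bit 7 = 0)
position 14: 110 → 1  (bit 6 = 1)
position 6: 101 → 1  (bit 5 = 1)
position 1: 100 → 1  (bit 4 = 1)
position 7: 011 → 1  (bit 3 = 1)
position 0: 010 → 1  (bit 2 = 1)
position 4: 001 → 1  (bit 1 = 1)
position 2: 000 → 0  (bit 0 = 0)
bits b7..b0 = 01111110 = 126

126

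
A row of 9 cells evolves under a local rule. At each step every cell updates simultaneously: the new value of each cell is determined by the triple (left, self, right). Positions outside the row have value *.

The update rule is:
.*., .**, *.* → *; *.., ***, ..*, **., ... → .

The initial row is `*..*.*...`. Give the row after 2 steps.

step 1: ...***...
step 2: ...*.....

...*.....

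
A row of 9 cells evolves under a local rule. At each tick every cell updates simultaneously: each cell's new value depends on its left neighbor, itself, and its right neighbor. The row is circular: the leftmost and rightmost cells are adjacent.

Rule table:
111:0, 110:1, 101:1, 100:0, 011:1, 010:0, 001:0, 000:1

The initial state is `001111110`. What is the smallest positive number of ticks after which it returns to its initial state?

14

101000010
010011001
100011000
001011010
100111100
000100100
110000001
010111101
101100110
011100111
110100101
011000011
111011011
001111110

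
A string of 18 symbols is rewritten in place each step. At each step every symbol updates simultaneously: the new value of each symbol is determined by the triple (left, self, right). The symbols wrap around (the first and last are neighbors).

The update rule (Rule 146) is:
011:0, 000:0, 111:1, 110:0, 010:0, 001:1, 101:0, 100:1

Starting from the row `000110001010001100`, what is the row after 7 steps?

010100010001000101

step 1: 001001010001010010
step 2: 010110001010001101
step 3: 000001010001010000
step 4: 000010001010001000
step 5: 000101010001010100
step 6: 001000001010000010
step 7: 010100010001000101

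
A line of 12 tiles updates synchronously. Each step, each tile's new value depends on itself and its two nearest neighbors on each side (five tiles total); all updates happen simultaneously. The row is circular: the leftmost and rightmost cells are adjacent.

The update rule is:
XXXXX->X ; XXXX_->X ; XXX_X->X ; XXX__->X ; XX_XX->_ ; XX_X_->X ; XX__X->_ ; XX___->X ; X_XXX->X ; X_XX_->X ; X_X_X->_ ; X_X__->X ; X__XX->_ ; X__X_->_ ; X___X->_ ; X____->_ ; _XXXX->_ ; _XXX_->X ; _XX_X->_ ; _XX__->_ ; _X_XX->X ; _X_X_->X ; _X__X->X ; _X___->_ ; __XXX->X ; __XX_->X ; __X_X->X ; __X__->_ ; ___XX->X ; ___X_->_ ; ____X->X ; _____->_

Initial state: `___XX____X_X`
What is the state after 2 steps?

__X_X_X_XXXX

__XX_X_X_XXX
__X_X_X_XXXX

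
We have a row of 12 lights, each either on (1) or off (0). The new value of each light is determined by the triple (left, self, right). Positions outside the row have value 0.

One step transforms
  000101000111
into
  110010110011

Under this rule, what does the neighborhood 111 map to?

At position 10 the neighborhood is 111; the next row has 1 there.

1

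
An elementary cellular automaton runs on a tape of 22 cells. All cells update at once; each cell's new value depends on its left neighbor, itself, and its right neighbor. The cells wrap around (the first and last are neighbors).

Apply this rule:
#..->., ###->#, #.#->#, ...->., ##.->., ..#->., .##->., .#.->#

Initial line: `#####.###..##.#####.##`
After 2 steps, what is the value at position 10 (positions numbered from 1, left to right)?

step 1: ####.#.#.....#.###.#.#
step 2: ###.####.....##.#.###.
position 10 holds .

.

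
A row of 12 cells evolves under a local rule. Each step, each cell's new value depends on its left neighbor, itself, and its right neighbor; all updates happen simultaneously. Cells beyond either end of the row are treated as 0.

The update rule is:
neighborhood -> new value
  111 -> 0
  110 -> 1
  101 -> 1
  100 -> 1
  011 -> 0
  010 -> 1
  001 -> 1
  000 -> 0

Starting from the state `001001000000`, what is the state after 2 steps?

100000110000

011111100000
100000110000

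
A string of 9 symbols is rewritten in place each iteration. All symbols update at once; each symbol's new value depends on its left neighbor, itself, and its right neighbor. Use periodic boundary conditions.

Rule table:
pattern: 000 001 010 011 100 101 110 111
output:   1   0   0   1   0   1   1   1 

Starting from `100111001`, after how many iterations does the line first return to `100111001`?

1

100111001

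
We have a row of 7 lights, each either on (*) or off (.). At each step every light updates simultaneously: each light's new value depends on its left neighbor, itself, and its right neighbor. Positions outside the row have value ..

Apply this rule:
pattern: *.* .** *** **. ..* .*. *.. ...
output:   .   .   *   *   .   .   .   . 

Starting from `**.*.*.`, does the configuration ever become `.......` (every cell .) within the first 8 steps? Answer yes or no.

.*.....
.......
all cells are . at step 2

yes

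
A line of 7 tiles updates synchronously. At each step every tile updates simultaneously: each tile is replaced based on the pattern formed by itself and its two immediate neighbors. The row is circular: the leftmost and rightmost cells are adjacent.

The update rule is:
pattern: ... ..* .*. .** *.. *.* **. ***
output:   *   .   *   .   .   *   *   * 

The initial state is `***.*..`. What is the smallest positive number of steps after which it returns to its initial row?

.****..
..***.*
...****
.*..***
**...**
**.*..*
****...
.***.*.
..****.
*..***.
*...***
*.*..**
***...*
***.*..

14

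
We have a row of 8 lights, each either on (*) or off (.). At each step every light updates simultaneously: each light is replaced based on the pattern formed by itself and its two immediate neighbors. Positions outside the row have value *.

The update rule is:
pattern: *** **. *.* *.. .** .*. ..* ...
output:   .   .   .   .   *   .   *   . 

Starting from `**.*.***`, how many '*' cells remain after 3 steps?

3

step 1: .....*..
step 2: ....*..*
step 3: ...*..**
count of *: 3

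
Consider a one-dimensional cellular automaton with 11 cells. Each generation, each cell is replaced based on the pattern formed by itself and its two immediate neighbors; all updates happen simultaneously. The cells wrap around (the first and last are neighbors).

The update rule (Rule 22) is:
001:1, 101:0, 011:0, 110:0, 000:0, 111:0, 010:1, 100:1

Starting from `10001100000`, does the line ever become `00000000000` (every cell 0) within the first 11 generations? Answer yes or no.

no

generation 1: 11010010001
generation 2: 00011111010
generation 3: 00100000011
generation 4: 11110000100
generation 5: 00001001111
generation 6: 10011110000
generation 7: 11100001001
generation 8: 00010011110
generation 9: 00111100001
generation 10: 11000010011
generation 11: 00100111100
generation 11 is 00100111100, still not uniform 0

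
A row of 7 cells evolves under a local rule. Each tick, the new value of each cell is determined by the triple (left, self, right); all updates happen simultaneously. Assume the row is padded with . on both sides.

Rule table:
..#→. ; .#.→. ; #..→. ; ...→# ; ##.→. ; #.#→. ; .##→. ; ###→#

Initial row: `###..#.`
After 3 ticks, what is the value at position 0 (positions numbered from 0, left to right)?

#

tick 1: .#.....
tick 2: ...####
tick 3: ##..##.
position 0 holds #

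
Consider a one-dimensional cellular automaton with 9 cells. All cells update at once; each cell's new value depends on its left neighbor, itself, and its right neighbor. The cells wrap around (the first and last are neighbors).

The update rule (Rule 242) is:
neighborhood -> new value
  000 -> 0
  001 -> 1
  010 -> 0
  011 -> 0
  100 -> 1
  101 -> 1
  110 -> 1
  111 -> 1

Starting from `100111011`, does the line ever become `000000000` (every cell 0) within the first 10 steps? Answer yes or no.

111011101
111101110
011110111
101111011
110111101
111011110
011101111
101110111
110111011
111011101
step 10 is 111011101, still not uniform 0

no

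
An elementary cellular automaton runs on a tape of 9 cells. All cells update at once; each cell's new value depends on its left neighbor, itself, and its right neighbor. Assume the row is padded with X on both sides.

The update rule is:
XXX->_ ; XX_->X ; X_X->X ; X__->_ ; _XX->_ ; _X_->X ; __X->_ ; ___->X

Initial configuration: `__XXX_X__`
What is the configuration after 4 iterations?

____XXX__
_XX___X__
X_X_X_X__
XXXXXXX__

XXXXXXX__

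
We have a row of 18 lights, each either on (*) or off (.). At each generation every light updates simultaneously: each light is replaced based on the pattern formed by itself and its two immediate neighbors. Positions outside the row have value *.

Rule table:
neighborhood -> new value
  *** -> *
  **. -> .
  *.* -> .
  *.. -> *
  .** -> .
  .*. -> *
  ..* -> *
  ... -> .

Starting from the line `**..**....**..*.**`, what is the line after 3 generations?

*.**..*..*..***..*
....********.*.**.
*..*.******..*....

*..*.******..*....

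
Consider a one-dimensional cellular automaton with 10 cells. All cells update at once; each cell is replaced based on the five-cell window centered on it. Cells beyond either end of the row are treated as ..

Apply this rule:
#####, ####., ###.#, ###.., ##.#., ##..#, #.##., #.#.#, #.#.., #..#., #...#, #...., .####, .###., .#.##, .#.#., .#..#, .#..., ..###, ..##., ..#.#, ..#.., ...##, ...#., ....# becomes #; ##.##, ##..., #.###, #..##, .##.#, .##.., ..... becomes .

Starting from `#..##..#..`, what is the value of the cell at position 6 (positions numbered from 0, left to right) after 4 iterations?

.

##.#.#####
#.###.####
##.##..###
#..#.#.###
position 6 holds .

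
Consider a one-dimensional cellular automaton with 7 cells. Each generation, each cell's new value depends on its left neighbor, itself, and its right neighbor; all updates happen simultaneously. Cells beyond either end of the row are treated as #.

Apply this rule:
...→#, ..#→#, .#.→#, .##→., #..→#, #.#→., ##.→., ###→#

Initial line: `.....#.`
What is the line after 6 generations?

######.
#####..
####.##
###...#
##.###.
#...#..

#...#..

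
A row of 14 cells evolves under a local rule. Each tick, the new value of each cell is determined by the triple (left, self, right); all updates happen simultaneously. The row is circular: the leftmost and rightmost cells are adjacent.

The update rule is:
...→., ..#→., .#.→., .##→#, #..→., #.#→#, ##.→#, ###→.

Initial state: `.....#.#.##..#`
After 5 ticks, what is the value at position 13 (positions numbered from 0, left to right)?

......#.###...
.......##.#...
.......###....
.......#.#....
........#.....
position 13 holds .

.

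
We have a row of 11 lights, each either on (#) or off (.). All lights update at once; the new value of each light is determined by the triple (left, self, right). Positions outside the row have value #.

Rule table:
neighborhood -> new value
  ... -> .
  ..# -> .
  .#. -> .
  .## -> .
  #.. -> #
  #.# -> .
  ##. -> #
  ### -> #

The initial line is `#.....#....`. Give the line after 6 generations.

generation 1: ##.....#...
generation 2: ###.....#..
generation 3: ####.....#.
generation 4: #####......
generation 5: ######.....
generation 6: #######....

#######....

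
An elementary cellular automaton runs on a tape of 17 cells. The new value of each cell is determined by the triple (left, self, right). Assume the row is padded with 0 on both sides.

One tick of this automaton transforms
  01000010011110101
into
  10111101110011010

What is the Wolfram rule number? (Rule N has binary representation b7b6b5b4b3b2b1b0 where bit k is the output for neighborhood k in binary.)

position 10: 111 → 0  (bit 7 = 0)
position 12: 110 → 1  (bit 6 = 1)
position 13: 101 → 1  (bit 5 = 1)
position 2: 100 → 1  (bit 4 = 1)
position 9: 011 → 1  (bit 3 = 1)
position 1: 010 → 0  (bit 2 = 0)
position 0: 001 → 1  (bit 1 = 1)
position 3: 000 → 1  (bit 0 = 1)
bits b7..b0 = 01111011 = 123

123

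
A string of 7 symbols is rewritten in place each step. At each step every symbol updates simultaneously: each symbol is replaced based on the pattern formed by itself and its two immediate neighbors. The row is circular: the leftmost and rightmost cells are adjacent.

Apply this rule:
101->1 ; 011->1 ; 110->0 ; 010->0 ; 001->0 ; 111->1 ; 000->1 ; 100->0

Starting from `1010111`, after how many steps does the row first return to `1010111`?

7

0101111
1011110
0111101
1111010
1110101
1101011
1010111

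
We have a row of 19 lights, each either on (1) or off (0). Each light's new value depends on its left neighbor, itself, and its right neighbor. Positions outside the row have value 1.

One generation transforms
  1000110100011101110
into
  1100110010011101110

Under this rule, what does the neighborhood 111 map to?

At position 12 the neighborhood is 111; the next row has 1 there.

1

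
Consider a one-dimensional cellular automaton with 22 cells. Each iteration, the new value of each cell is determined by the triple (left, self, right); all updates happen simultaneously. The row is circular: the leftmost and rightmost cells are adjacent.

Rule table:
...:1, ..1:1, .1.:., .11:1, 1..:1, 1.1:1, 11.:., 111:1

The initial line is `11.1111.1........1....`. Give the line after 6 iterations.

1.1.11111111.11111.111

iteration 1: 1.1111.1.11111111.1111
iteration 2: .1111.1.11111111.11111
iteration 3: 1111.1.11111111.11111.
iteration 4: 111.1.11111111.11111.1
iteration 5: 11.1.11111111.11111.11
iteration 6: 1.1.11111111.11111.111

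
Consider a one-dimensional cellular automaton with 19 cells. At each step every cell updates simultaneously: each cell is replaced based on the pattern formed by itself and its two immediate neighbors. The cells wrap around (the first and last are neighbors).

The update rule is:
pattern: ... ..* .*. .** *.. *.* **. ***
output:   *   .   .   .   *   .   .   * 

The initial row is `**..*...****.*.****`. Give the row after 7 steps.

*.*..**..**.....***
...*...*...****..**
**..**..**..**.*...
..*...*...*.....**.
*..**..**..****...*
.*...*...*..**.**..
..**..**..*......**

..**..**..*......**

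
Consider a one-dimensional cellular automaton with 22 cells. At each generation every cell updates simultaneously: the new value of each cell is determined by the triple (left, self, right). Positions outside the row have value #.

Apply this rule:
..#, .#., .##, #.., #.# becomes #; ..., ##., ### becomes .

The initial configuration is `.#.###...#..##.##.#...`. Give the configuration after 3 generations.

#..##....#..##.##.###.

####..#.#####.##.###.#
....#####....##.##..##
#..##....#..##.##.###.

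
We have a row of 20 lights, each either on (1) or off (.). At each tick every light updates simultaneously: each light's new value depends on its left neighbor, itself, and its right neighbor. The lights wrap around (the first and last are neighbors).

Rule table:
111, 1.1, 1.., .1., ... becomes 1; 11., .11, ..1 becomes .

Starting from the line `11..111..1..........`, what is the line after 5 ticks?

tick 1: ..1..1.1.1111111111.
tick 2: 1.11.1111.11111111.1
tick 3: .1..1.11.1.111111.1.
tick 4: .11.11..111.1111.111
tick 5: 1..1..1..1.1.11.1.1.

1..1..1..1.1.11.1.1.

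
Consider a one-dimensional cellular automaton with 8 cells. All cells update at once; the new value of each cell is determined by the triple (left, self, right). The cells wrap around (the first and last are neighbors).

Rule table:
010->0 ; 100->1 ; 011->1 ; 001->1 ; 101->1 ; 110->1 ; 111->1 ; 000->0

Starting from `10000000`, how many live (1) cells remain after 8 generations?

01000001
10100010
01010101
10101010
01010101  (repeats generation 3; period 2)
generation 8: 10101010
count of 1: 4

4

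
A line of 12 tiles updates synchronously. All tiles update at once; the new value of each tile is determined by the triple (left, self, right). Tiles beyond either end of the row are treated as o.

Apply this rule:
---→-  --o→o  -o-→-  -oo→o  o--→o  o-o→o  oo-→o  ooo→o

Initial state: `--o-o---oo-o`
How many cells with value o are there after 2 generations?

10

generation 1: oo-o-o-ooooo
generation 2: ooo-o-oooooo
count of o: 10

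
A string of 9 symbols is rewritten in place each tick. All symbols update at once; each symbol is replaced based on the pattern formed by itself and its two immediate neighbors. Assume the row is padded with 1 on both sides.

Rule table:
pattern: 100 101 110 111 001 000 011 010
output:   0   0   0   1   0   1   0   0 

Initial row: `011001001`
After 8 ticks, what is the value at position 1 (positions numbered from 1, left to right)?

000000000
011111110
001111100
000111000
010010010
000000000  (repeats tick 1; period 5)
tick 8: 001111100
position 1 holds 0

0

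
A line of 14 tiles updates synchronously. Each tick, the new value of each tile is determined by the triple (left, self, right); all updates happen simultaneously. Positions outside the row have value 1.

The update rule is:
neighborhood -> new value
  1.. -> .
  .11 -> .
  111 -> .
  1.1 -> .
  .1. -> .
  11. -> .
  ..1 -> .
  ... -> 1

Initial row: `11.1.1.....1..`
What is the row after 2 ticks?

.......111....
.11111.....11.

.11111.....11.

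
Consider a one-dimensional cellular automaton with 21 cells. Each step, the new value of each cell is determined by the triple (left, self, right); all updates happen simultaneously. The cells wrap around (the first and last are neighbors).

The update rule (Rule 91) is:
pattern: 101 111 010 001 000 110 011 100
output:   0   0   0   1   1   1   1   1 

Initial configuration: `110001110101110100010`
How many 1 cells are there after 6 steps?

13

111111010001010011100
100001001110001110111
111110111011111010100
100010101010001000011
111100000001110111110
100111111111010100010
count of 1: 13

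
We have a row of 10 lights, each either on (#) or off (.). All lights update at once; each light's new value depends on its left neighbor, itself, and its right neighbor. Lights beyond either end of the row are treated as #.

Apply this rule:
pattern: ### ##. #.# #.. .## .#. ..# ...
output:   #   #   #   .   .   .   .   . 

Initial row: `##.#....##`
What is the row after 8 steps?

###......#
###.......
###.......  (fixed point — unchanged through step 8)

###.......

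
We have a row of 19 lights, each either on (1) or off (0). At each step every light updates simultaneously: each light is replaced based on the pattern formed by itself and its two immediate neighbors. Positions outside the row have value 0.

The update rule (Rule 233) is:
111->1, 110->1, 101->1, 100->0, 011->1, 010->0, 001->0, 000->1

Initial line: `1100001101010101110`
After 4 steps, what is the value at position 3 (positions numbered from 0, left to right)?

step 1: 1101101110101011110
step 2: 1111111111010111110
step 3: 1111111111101111110
step 4: 1111111111111111110
position 3 holds 1

1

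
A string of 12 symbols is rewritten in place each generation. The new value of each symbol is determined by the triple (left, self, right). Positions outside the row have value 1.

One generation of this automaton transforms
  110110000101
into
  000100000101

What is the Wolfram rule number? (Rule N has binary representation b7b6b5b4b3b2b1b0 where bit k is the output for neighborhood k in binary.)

12

position 0: 111 → 0  (bit 7 = 0)
position 1: 110 → 0  (bit 6 = 0)
position 2: 101 → 0  (bit 5 = 0)
position 5: 100 → 0  (bit 4 = 0)
position 3: 011 → 1  (bit 3 = 1)
position 9: 010 → 1  (bit 2 = 1)
position 8: 001 → 0  (bit 1 = 0)
position 6: 000 → 0  (bit 0 = 0)
bits b7..b0 = 00001100 = 12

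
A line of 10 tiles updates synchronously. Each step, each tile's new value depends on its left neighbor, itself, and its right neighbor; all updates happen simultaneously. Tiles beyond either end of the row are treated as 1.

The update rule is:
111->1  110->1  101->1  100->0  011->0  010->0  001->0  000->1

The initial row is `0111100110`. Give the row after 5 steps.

1111101011

1011100011
1101101001
1110110000
1111010110
1111101011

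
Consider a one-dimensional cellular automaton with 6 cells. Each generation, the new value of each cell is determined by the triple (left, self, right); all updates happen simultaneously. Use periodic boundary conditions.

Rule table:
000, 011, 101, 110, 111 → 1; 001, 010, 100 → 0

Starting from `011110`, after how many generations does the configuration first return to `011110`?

generation 1: 011110

1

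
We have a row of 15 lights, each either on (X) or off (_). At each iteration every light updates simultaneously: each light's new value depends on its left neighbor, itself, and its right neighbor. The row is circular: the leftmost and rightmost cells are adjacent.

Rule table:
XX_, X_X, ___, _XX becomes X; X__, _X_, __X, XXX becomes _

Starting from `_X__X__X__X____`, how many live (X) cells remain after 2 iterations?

12

____________XXX
_XXXXXXXXXX_X_X
count of X: 12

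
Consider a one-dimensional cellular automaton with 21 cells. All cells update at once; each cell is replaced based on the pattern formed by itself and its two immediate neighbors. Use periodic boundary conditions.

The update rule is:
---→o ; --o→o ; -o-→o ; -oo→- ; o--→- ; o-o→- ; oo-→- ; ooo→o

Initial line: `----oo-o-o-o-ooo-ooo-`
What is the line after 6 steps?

oo---oo-oooo-o-o--ooo

oooo---o-o-o--o---o--
-oo--ooo-o-o-oo-ooo-o
----o-o--o-o-----o--o
-oooo-o-oo-o-ooooo-oo
--oo--o----o--ooo----
oo---oo-oooo-o-o--ooo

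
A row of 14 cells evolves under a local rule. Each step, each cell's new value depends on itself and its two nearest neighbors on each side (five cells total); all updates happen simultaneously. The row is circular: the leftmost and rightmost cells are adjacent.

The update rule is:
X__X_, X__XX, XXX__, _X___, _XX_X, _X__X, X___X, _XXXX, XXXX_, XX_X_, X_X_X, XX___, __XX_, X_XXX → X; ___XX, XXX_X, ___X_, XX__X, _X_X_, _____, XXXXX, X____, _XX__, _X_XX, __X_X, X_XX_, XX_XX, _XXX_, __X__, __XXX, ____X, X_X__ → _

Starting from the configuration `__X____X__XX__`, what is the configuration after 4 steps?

___X____XXX_X_
____X______X_X
X____X________
_X____X_______

_X____X_______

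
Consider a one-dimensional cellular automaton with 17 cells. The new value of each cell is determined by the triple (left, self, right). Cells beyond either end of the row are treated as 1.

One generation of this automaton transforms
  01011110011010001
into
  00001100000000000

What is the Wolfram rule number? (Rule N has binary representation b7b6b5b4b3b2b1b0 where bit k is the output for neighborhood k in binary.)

position 4: 111 → 1  (bit 7 = 1)
position 6: 110 → 0  (bit 6 = 0)
position 0: 101 → 0  (bit 5 = 0)
position 7: 100 → 0  (bit 4 = 0)
position 3: 011 → 0  (bit 3 = 0)
position 1: 010 → 0  (bit 2 = 0)
position 8: 001 → 0  (bit 1 = 0)
position 14: 000 → 0  (bit 0 = 0)
bits b7..b0 = 10000000 = 128

128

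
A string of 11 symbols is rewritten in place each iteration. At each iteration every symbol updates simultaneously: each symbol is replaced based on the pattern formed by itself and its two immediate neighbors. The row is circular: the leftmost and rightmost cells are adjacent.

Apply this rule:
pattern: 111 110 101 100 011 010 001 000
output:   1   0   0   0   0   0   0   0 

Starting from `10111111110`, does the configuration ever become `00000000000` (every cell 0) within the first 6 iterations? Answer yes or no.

iteration 1: 00011111100
iteration 2: 00001111000
iteration 3: 00000110000
iteration 4: 00000000000
all cells are 0 at iteration 4

yes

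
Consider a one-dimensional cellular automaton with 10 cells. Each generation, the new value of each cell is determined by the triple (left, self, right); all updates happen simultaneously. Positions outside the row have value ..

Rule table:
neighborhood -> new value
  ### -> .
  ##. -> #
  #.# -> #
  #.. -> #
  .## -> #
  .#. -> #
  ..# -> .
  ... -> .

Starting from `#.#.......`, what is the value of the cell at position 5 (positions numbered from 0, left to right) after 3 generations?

#

####......
#..##.....
##.###....
position 5 holds #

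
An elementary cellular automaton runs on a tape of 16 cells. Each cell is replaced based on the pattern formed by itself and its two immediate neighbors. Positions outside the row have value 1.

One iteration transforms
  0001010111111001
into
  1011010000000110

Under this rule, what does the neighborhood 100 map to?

At position 0 the neighborhood is 100; the next row has 1 there.

1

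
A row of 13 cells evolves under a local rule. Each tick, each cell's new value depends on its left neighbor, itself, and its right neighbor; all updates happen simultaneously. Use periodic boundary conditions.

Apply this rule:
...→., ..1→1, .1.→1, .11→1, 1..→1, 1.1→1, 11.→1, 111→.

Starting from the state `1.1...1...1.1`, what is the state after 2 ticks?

...111.111...

tick 1: 1111.111.1111
tick 2: ...111.111...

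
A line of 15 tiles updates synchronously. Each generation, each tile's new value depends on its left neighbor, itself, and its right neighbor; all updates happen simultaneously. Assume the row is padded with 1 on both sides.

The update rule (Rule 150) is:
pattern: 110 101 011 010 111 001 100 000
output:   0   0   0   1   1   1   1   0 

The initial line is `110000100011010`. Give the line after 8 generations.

011100001010111

101001110100010
001110100110110
110100111000000
100111010100001
011010010110010
000011110001110
100101101010100
011100001010111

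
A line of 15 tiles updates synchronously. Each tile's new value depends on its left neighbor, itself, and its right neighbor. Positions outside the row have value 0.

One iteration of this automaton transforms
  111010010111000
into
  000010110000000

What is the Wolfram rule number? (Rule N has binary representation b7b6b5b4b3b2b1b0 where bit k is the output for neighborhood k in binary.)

6

position 1: 111 → 0  (bit 7 = 0)
position 2: 110 → 0  (bit 6 = 0)
position 3: 101 → 0  (bit 5 = 0)
position 5: 100 → 0  (bit 4 = 0)
position 0: 011 → 0  (bit 3 = 0)
position 4: 010 → 1  (bit 2 = 1)
position 6: 001 → 1  (bit 1 = 1)
position 13: 000 → 0  (bit 0 = 0)
bits b7..b0 = 00000110 = 6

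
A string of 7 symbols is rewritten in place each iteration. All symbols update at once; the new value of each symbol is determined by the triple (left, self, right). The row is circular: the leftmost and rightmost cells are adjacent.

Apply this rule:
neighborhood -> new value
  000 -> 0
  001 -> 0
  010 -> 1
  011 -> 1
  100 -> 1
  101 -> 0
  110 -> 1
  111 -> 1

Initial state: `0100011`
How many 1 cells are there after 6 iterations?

5

0110011
0111011
0111011  (fixed point — unchanged through iteration 6)
count of 1: 5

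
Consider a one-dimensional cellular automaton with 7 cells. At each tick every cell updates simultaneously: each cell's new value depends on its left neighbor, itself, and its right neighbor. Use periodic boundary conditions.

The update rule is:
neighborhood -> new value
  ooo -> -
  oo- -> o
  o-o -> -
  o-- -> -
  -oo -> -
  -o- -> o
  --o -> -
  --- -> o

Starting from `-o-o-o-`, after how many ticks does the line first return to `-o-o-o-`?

1

-o-o-o-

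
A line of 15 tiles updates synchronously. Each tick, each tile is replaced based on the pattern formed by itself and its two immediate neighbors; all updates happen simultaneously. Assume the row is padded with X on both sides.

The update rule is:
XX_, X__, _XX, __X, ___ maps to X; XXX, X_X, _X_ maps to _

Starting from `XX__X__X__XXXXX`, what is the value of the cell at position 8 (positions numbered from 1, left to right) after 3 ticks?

_XXX_XX_XXX____
_X_X_XX_X_XXXXX
_____XX___X____
position 8 holds _

_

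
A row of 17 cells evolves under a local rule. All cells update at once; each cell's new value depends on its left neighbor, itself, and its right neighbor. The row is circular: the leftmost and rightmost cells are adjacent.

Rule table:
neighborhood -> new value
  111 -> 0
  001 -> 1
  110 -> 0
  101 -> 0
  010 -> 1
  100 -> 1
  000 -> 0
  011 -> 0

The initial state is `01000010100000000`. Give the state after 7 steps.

step 1: 11100110110000000
step 2: 00011000001000001
step 3: 10100100011100011
step 4: 00111110100010100
step 5: 01000000110110110
step 6: 11100001000000001
step 7: 00010011100000010

00010011100000010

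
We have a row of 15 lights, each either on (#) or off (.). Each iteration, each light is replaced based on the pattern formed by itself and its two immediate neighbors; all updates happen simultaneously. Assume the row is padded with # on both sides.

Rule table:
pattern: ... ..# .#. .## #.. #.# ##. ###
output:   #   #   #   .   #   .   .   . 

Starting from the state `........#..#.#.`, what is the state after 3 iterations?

##############.

############.#.
.............#.
##############.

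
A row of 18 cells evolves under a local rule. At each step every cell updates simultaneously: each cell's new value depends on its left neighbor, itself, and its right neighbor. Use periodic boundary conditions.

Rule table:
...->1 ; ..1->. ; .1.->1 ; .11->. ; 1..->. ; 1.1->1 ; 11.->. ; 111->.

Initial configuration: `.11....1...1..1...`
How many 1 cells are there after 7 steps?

....11.1.1.1..1.11
.11...111111..11..
....1............1
.11.1.1111111111.1
1..111..........11
.......11111111...
111111..........11
count of 1: 8

8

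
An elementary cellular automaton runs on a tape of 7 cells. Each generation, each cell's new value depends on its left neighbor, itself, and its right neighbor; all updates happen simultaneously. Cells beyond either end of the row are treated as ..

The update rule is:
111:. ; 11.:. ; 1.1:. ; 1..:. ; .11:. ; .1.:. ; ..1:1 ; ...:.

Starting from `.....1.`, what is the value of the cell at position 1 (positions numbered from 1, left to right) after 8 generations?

....1..
...1...
..1....
.1.....
1......
.......
.......  (fixed point — unchanged through generation 8)
position 1 holds .

.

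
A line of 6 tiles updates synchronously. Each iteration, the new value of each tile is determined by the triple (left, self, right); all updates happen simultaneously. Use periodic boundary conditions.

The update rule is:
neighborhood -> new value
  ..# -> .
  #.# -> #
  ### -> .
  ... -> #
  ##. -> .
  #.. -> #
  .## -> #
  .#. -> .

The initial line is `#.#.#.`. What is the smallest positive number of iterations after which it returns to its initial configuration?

iteration 1: .#.#.#
iteration 2: #.#.#.

2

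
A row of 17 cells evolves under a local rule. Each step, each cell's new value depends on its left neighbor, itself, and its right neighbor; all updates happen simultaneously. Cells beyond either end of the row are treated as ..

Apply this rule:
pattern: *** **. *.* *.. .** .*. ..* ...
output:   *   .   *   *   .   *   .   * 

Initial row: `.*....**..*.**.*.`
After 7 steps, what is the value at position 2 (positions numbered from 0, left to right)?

.****...*.**..***
..**.**.**..*..*.
*...*..*..*.**.**
***.**.**.**..*..
.*.*..*..*..*.***
.****.**.**.**.*.
..**.*..*..*..***
position 2 holds *

*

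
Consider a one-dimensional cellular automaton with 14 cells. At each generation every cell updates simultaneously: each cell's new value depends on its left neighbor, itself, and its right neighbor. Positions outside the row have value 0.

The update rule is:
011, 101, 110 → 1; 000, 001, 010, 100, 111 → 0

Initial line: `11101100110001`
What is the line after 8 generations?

10111100110000
01100100110000
01100000110000
01100000110000  (fixed point — unchanged through generation 8)

01100000110000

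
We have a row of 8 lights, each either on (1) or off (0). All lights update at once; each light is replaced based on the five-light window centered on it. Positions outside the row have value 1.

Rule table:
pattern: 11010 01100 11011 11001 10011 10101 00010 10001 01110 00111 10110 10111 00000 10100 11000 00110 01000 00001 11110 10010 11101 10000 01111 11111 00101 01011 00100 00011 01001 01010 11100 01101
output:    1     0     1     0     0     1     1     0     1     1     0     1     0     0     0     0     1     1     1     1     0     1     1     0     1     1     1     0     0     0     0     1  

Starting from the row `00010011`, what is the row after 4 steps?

00110011
00000011
01001011
10011111

10011111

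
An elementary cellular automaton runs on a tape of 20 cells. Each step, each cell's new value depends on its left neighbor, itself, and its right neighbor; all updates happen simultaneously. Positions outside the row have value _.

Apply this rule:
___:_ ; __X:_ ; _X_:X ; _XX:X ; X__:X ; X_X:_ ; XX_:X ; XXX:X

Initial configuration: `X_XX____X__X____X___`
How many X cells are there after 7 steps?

step 1: X_XXX___XX_XX___XX__
step 2: X_XXXX__XX_XXX__XXX_
step 3: X_XXXXX_XX_XXXX_XXXX
step 4: X_XXXXX_XX_XXXX_XXXX  (fixed point — unchanged through step 7)
count of X: 16

16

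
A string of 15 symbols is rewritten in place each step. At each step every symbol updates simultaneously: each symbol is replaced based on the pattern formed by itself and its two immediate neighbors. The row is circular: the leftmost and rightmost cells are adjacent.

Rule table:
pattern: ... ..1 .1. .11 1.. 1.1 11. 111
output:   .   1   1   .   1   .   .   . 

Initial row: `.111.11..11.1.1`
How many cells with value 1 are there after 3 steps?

6

.......11...1.1
1.....1..1.11.1
.1...11111.....
count of 1: 6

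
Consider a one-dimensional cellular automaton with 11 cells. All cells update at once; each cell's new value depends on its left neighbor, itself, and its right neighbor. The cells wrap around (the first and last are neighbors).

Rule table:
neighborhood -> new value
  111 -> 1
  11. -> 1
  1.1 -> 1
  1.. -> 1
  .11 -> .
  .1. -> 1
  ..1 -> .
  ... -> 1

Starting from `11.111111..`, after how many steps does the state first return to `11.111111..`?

.11.111111.
..11.111111
1..11.11111
11..11.1111
111..11.111
1111..11.11
11111..11.1
111111..11.
.111111..11
1.111111..1
11.111111..

11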